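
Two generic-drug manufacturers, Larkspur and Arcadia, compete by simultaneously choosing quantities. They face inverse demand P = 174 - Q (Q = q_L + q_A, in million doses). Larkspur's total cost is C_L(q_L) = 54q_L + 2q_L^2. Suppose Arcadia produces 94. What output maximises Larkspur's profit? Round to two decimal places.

With the rival's output fixed at 94, Larkspur's profit is π_L = (174 - 94 - q_L)q_L - (54q_L + 2q_L²) = (80 - q_L)q_L - (54q_L + 2q_L²).
∂π_L/∂q_L = 26 - 6q_L = 0, so q_L = 13/3.

4.33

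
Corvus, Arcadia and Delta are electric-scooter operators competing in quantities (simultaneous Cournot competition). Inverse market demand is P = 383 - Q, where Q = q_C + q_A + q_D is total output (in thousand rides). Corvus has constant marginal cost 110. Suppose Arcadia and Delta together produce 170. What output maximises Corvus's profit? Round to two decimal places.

51.50

With rivals' combined output fixed at 170, Corvus's profit is π_C = (383 - 170 - q_C)q_C - (110q_C) = (213 - q_C)q_C - (110q_C).
∂π_C/∂q_C = 103 - 2q_C = 0, so q_C = 103/2.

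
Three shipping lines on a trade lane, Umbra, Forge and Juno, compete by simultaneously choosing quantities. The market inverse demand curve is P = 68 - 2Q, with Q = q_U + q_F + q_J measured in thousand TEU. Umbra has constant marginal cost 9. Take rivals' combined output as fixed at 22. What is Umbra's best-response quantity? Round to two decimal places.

3.75

With rivals' combined output fixed at 22, Umbra's profit is π_U = (68 - 2·22 - 2q_U)q_U - (9q_U) = (24 - 2q_U)q_U - (9q_U).
∂π_U/∂q_U = 15 - 4q_U = 0, so q_U = 15/4.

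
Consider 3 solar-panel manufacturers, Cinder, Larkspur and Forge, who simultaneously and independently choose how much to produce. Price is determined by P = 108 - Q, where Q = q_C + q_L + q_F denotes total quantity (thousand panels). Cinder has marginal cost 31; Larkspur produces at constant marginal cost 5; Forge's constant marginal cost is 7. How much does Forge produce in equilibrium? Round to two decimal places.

Cinder's profit: π_C = (108 - Q)q_C - (31q_C). Setting ∂π_C/∂q_C = 0: 77 - 2q_C - (q_L + q_F) = 0.
Larkspur's profit: π_L = (108 - Q)q_L - (5q_L). Setting ∂π_L/∂q_L = 0: 103 - 2q_L - (q_C + q_F) = 0.
Forge's profit: π_F = (108 - Q)q_F - (7q_F). Setting ∂π_F/∂q_F = 0: 101 - 2q_F - (q_C + q_L) = 0.
Adding the 3 first-order conditions: 281 − 4Q = 0, so Q = 281/4.
Back-substituting: q_C = (77 − 281/4) = 27/4, q_L = (103 − 281/4) = 131/4, q_F = (101 − 281/4) = 123/4.

30.75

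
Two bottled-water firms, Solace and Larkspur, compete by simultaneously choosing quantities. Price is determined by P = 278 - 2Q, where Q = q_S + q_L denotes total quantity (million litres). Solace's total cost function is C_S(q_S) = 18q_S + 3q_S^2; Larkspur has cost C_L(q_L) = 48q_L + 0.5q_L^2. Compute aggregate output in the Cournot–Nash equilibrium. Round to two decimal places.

56.96

Solace's profit: π_S = (278 - 2Q)q_S - (18q_S + 3q_S²). Setting ∂π_S/∂q_S = 0: 260 - 10q_S - 2(q_L) = 0.
Larkspur's first-order condition: 230 - 5q_L - 2(q_S) = 0.
So q_S = (260 - 2q_L)/10 and q_L = (230 - 2q_S)/5.
Solving the pair: q_S = 420/23, q_L = 890/23.
Total output Q = 420/23 + 890/23 = 1310/23.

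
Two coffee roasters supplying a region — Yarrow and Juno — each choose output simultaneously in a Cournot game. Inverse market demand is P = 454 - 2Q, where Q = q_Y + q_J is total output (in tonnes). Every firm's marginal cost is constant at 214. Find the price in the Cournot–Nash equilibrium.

A representative firm's profit is π_i = q_i(454 - 2Q) - 214q_i.
Setting ∂π_i/∂q_i = 0 with rivals' quantities fixed: 240 - 4q_i - 2q_j = 0.
By symmetry each firm produces the same amount; substituting q_j = q_i yields q_i = 240/6 = 40.
Total output Q = 80, so price P = 454 - 2·80 = 294.

294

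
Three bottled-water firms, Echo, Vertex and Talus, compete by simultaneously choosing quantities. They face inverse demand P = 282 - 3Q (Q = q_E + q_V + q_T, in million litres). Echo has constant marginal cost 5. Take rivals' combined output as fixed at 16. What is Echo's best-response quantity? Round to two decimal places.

With rivals' combined output fixed at 16, Echo's profit is π_E = (282 - 3·16 - 3q_E)q_E - (5q_E) = (234 - 3q_E)q_E - (5q_E).
∂π_E/∂q_E = 229 - 6q_E = 0, so q_E = 229/6.

38.17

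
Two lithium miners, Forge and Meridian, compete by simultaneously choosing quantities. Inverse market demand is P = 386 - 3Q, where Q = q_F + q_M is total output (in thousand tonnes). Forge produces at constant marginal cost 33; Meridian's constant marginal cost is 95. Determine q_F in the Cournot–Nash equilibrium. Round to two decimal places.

46.11

Forge's profit: π_F = (386 - 3Q)q_F - (33q_F). Setting ∂π_F/∂q_F = 0: 353 - 6q_F - 3(q_M) = 0.
Meridian's first-order condition: 291 - 6q_M - 3(q_F) = 0.
Best responses: q_F = (353 - 3q_M)/6, q_M = (291 - 3q_F)/6.
Solving the pair: q_F = 415/9, q_M = 229/9.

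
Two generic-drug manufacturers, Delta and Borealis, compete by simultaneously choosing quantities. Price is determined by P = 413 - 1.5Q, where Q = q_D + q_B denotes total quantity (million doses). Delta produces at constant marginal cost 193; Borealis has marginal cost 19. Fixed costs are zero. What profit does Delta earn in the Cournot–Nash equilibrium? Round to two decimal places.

156.74

Delta's profit: π_D = (413 - 1.5Q)q_D - (193q_D). Setting ∂π_D/∂q_D = 0: 220 - 3q_D - (3/2)(q_B) = 0.
Borealis's first-order condition: 394 - 3q_B - (3/2)(q_D) = 0.
So q_D = (220 - (3/2)q_B)/3 and q_B = (394 - (3/2)q_D)/3.
Substituting one into the other gives q_D = 92/9 and q_B = 1136/9.
Price P = 413 - (3/2)·(1228/9) = 625/3.
Delta's profit: (625/3 - 193)·(92/9) = 156.7407.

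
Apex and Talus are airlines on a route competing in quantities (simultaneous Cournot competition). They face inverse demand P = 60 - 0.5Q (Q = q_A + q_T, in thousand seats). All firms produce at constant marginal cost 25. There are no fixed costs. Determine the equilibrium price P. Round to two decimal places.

A representative firm's profit is π_i = q_i(60 - 0.5Q) - 25q_i.
Setting ∂π_i/∂q_i = 0 with rivals' quantities fixed: 35 - q_i - (1/2)q_j = 0.
With identical firms every q_j equals q_i, so q_j = q_i and 35 = (3/2)q_i, giving q_i = 70/3.
Total output Q = 140/3, so price P = 60 - (1/2)·(140/3) = 110/3.

36.67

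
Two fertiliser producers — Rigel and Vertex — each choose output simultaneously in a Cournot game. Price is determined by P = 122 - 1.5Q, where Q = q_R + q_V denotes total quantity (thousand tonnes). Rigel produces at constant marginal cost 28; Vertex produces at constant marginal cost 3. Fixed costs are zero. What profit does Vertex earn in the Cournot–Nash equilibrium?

1536

Rigel's profit: π_R = (122 - 1.5Q)q_R - (28q_R). Setting ∂π_R/∂q_R = 0: 94 - 3q_R - (3/2)(q_V) = 0.
Vertex's first-order condition: 119 - 3q_V - (3/2)(q_R) = 0.
Rearranging gives the reaction functions q_R = (94 - (3/2)q_V)/3 and q_V = (119 - (3/2)q_R)/3.
Substituting one into the other gives q_R = 46/3 and q_V = 32.
Price P = 122 - (3/2)·(142/3) = 51.
Vertex's profit: (51 - 3)·32 = 1536.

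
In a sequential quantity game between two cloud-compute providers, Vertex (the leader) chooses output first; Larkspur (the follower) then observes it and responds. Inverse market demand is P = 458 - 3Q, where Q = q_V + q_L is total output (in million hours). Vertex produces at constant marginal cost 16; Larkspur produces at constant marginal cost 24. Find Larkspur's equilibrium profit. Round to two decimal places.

3640.08

Solve by backward induction. Given q_V, the follower Larkspur maximises π_L = (458 - 3q_V - 3q_L)q_L - 24q_L.
Follower FOC: 434 - 3q_V - 6q_L = 0, so q_L(q_V) = (434 - 3q_V)/6.
The leader anticipates this reaction. Substituting into P = 458 - 3Q gives P = 241 - (3/2)q_V, so π_V = (241 - (3/2)q_V)q_V - 16q_V.
Leader FOC: 225 - 3q_V = 0, so q_V = 75.
Then q_L = (434 - 3·75)/6 = 209/6.
Price P = 458 - 3·(659/6) = 257/2.
Larkspur's profit: (257/2 - 24)·(209/6) = 3640.0833.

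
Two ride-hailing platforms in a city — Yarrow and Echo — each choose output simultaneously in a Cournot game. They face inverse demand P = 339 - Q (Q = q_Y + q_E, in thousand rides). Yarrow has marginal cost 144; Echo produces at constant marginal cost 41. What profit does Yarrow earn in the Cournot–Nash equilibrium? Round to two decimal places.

Yarrow's profit: π_Y = (339 - Q)q_Y - (144q_Y). Setting ∂π_Y/∂q_Y = 0: 195 - 2q_Y - (q_E) = 0.
Echo's first-order condition: 298 - 2q_E - (q_Y) = 0.
Best responses: q_Y = (195 - q_E)/2, q_E = (298 - q_Y)/2.
Substituting one into the other gives q_Y = 92/3 and q_E = 401/3.
Price P = 339 - 493/3 = 524/3.
Yarrow's profit: (524/3 - 144)·(92/3) = 940.4444.

940.44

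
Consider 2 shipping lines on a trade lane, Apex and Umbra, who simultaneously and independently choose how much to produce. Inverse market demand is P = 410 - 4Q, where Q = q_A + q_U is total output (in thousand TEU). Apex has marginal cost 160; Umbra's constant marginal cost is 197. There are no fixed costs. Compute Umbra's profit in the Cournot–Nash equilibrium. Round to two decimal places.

Apex's profit: π_A = (410 - 4Q)q_A - (160q_A). Setting ∂π_A/∂q_A = 0: 250 - 8q_A - 4(q_U) = 0.
Umbra's profit: π_U = (410 - 4Q)q_U - (197q_U). Setting ∂π_U/∂q_U = 0: 213 - 8q_U - 4(q_A) = 0.
Best responses: q_A = (250 - 4q_U)/8, q_U = (213 - 4q_A)/8.
Substituting one into the other gives q_A = 287/12 and q_U = 44/3.
Price P = 410 - 4·(463/12) = 767/3.
Umbra's profit: (767/3 - 197)·(44/3) = 860.4444.

860.44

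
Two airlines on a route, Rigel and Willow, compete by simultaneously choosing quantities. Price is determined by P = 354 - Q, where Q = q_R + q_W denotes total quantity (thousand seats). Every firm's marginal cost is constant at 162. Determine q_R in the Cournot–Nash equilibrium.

Each firm earns π_i = (354 - Q)q_i - 162q_i.
Setting ∂π_i/∂q_i = 0 with rivals' quantities fixed: 192 - 2q_i - q_j = 0.
By symmetry each firm produces the same amount; substituting q_j = q_i yields q_i = 192/3 = 64.

64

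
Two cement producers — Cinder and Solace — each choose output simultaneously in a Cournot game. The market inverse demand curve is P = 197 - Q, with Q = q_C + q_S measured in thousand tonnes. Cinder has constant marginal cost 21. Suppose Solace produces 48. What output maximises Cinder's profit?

With the rival's output fixed at 48, Cinder's profit is π_C = (197 - 48 - q_C)q_C - (21q_C) = (149 - q_C)q_C - (21q_C).
∂π_C/∂q_C = 128 - 2q_C = 0, so q_C = 64.

64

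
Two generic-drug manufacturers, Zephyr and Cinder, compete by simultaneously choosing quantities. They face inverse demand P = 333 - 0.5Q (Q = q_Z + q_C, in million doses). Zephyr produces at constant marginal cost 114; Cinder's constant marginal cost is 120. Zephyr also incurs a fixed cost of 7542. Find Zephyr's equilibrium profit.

Zephyr's profit: π_Z = (333 - 0.5Q)q_Z - (114q_Z). Setting ∂π_Z/∂q_Z = 0: 219 - q_Z - (1/2)(q_C) = 0.
Cinder's first-order condition: 213 - q_C - (1/2)(q_Z) = 0.
Best responses: q_Z = (219 - (1/2)q_C), q_C = (213 - (1/2)q_Z).
Solving the pair: q_Z = 150, q_C = 138.
Price P = 333 - (1/2)·288 = 189.
Zephyr's profit: (189 - 114)·150 - 7542 = 3708.

3708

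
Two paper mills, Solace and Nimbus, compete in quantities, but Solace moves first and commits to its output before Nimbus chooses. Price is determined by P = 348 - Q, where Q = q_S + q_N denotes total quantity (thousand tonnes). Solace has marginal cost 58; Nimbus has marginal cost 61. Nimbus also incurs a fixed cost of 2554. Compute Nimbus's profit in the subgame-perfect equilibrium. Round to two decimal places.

The follower Nimbus best-responds to any q_S: π_N = (348 - Q)q_N - 61q_N.
Follower FOC: 287 - q_S - 2q_N = 0, so q_N(q_S) = (287 - q_S)/2.
The leader anticipates this reaction. Substituting into P = 348 - Q gives P = 409/2 - (1/2)q_S, so π_S = (409/2 - (1/2)q_S)q_S - 58q_S.
Leader FOC: 293/2 - q_S = 0, so q_S = 293/2.
Then q_N = (287 - 293/2)/2 = 281/4.
Price P = 348 - 867/4 = 525/4.
Nimbus's profit: (525/4 - 61)·(281/4) - 2554 = 2381.0625.

2381.06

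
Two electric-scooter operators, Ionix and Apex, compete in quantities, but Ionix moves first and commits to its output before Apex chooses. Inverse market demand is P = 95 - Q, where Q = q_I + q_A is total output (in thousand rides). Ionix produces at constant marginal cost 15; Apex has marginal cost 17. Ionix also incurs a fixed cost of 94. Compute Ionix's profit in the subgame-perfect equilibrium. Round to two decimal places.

746.50

The follower Apex best-responds to any q_I: π_A = (95 - Q)q_A - 17q_A.
Follower FOC: 78 - q_I - 2q_A = 0, so q_A(q_I) = (78 - q_I)/2.
Ionix substitutes q_A(q_I) into its own profit: π_I = q_I(95 - q_I - (78 - q_I)/2) - 15q_I = (56 - (1/2)q_I)q_I - 15q_I.
The leader's first-order condition 41 - q_I = 0 yields q_I = 41.
Then q_A = (78 - 41)/2 = 37/2.
Price P = 95 - 119/2 = 71/2.
Ionix's profit: (71/2 - 15)·41 - 94 = 1493/2.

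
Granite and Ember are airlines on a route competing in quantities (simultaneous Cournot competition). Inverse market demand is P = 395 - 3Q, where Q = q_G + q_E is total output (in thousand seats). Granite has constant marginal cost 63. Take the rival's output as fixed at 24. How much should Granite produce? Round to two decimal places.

With the rival's output fixed at 24, Granite's profit is π_G = (395 - 3·24 - 3q_G)q_G - (63q_G) = (323 - 3q_G)q_G - (63q_G).
∂π_G/∂q_G = 260 - 6q_G = 0, so q_G = 130/3.

43.33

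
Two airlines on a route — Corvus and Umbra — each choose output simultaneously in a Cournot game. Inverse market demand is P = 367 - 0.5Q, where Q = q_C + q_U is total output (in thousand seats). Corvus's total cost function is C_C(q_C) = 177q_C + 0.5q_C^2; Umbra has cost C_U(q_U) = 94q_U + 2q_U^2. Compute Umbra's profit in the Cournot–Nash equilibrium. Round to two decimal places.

5349.14

Corvus's profit: π_C = (367 - 0.5Q)q_C - (177q_C + (1/2)q_C²). Setting ∂π_C/∂q_C = 0: 190 - 2q_C - (1/2)(q_U) = 0.
Umbra's first-order condition: 273 - 5q_U - (1/2)(q_C) = 0.
Rearranging gives the reaction functions q_C = (190 - (1/2)q_U)/2 and q_U = (273 - (1/2)q_C)/5.
Solving the pair: q_C = 83.4359, q_U = 1804/39.
Price P = 367 - (1/2)·(1686/13) = 302.1538.
Umbra's profit: 302.1538·(1804/39) - 94·(1804/39) - 2(1804/39)² = 5349.1387.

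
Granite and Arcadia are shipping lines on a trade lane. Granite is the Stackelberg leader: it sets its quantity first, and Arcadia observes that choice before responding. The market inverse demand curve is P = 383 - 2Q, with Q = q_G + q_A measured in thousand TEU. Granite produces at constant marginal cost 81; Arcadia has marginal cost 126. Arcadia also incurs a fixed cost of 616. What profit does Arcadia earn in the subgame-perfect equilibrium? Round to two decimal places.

Solve by backward induction. Given q_G, the follower Arcadia maximises π_A = (383 - 2q_G - 2q_A)q_A - 126q_A.
∂π_A/∂q_A = 257 - 2q_G - 4q_A = 0 gives the reaction function q_A = (257 - 2q_G)/4.
Granite substitutes q_A(q_G) into its own profit: π_G = q_G(383 - 2q_G - (257 - 2q_G)/2) - 81q_G = (509/2 - q_G)q_G - 81q_G.
Maximising: ∂π_G/∂q_G = 347/2 - 2q_G = 0, giving q_G = 347/4.
Then q_A = (257 - 2·(347/4))/4 = 167/8.
Price P = 383 - 2·(861/8) = 671/4.
Arcadia's profit: (671/4 - 126)·(167/8) - 616 = 255.5313.

255.53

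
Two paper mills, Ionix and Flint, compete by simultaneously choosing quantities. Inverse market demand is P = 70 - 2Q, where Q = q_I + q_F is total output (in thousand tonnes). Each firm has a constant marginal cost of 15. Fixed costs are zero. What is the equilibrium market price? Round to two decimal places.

Each firm earns π_i = (70 - 2Q)q_i - 15q_i.
Setting ∂π_i/∂q_i = 0 with rivals' quantities fixed: 55 - 4q_i - 2q_j = 0.
With identical firms every q_j equals q_i, so q_j = q_i and 55 = 6q_i, giving q_i = 55/6.
Total output Q = 55/3, so price P = 70 - 2·(55/3) = 100/3.

33.33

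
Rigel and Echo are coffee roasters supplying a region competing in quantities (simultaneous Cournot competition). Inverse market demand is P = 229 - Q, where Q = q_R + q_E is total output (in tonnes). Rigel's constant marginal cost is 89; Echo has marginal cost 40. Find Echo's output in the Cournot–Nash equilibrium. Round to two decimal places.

Rigel's profit: π_R = (229 - Q)q_R - (89q_R). Setting ∂π_R/∂q_R = 0: 140 - 2q_R - (q_E) = 0.
Echo's first-order condition: 189 - 2q_E - (q_R) = 0.
So q_R = (140 - q_E)/2 and q_E = (189 - q_R)/2.
Solving the pair: q_R = 91/3, q_E = 238/3.

79.33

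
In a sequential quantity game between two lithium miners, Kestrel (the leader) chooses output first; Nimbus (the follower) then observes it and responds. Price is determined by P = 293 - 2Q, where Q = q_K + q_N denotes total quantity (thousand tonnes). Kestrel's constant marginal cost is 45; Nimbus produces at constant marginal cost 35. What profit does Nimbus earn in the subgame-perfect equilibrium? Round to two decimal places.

Solve by backward induction. Given q_K, the follower Nimbus maximises π_N = (293 - 2q_K - 2q_N)q_N - 35q_N.
Setting the follower's marginal profit to zero, 258 - 2q_K - 4q_N = 0, i.e. q_N = (258 - 2q_K)/4.
Kestrel substitutes q_N(q_K) into its own profit: π_K = q_K(293 - 2q_K - (258 - 2q_K)/2) - 45q_K = (164 - q_K)q_K - 45q_K.
The leader's first-order condition 119 - 2q_K = 0 yields q_K = 119/2.
Then q_N = (258 - 2·(119/2))/4 = 139/4.
Price P = 293 - 2·(377/4) = 209/2.
Nimbus's profit: (209/2 - 35)·(139/4) = 2415.1250.

2415.13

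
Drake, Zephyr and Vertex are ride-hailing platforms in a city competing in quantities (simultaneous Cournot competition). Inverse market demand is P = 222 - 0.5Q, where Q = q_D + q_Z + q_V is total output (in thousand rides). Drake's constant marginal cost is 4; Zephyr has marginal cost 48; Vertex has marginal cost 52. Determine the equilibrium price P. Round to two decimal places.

81.50

Drake's profit: π_D = (222 - 0.5Q)q_D - (4q_D). Setting ∂π_D/∂q_D = 0: 218 - q_D - (1/2)(q_Z + q_V) = 0.
Zephyr's profit: π_Z = (222 - 0.5Q)q_Z - (48q_Z). Setting ∂π_Z/∂q_Z = 0: 174 - q_Z - (1/2)(q_D + q_V) = 0.
Vertex's profit: π_V = (222 - 0.5Q)q_V - (52q_V). Setting ∂π_V/∂q_V = 0: 170 - q_V - (1/2)(q_D + q_Z) = 0.
Adding the 3 first-order conditions: 562 − 2Q = 0, so Q = 281.
Back-substituting: q_D = (218 − 281/2)/(1/2) = 155, q_Z = (174 − 281/2)/(1/2) = 67, q_V = (170 − 281/2)/(1/2) = 59.
Total output Q = 281, so price P = 222 - (1/2)·281 = 163/2.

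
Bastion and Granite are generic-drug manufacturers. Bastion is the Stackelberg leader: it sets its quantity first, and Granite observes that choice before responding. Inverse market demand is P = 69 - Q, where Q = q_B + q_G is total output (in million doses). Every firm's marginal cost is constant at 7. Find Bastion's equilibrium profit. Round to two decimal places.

480.50

The follower Granite best-responds to any q_B: π_G = (69 - Q)q_G - 7q_G.
Setting the follower's marginal profit to zero, 62 - q_B - 2q_G = 0, i.e. q_G = (62 - q_B)/2.
The leader anticipates this reaction. Substituting into P = 69 - Q gives P = 38 - (1/2)q_B, so π_B = (38 - (1/2)q_B)q_B - 7q_B.
The leader's first-order condition 31 - q_B = 0 yields q_B = 31.
Then q_G = (62 - 31)/2 = 31/2.
Price P = 69 - 93/2 = 45/2.
Bastion's profit: (45/2 - 7)·31 = 961/2.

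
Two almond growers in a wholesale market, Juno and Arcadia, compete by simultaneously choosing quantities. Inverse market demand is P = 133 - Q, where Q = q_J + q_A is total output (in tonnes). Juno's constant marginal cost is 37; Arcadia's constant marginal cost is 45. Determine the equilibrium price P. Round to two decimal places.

Juno's profit: π_J = (133 - Q)q_J - (37q_J). Setting ∂π_J/∂q_J = 0: 96 - 2q_J - (q_A) = 0.
Arcadia's profit: π_A = (133 - Q)q_A - (45q_A). Setting ∂π_A/∂q_A = 0: 88 - 2q_A - (q_J) = 0.
Best responses: q_J = (96 - q_A)/2, q_A = (88 - q_J)/2.
Solving the pair: q_J = 104/3, q_A = 80/3.
Total output Q = 184/3, so price P = 133 - 184/3 = 215/3.

71.67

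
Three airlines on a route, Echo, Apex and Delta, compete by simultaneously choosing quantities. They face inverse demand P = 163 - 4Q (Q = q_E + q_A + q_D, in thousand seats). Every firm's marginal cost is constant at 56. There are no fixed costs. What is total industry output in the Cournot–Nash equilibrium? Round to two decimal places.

A representative firm's profit is π_i = q_i(163 - 4Q) - 56q_i.
First-order condition (treating rivals' output as given): 107 - 8q_i - 4·Σ_{j≠i} q_j = 0.
With identical firms every q_j equals q_i, so Σ_{j≠i} q_j = 2q_i and 107 = 16q_i, giving q_i = 107/16.
Total output Q = 107/16 + 107/16 + 107/16 = 321/16.

20.06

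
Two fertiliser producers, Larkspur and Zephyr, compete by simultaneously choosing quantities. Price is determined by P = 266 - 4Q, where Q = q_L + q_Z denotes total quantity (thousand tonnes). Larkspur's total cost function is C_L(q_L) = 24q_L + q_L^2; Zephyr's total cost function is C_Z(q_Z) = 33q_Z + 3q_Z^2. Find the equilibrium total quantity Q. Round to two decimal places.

30.79

Larkspur's profit: π_L = (266 - 4Q)q_L - (24q_L + q_L²). Setting ∂π_L/∂q_L = 0: 242 - 10q_L - 4(q_Z) = 0.
Zephyr's profit: π_Z = (266 - 4Q)q_Z - (33q_Z + 3q_Z²). Setting ∂π_Z/∂q_Z = 0: 233 - 14q_Z - 4(q_L) = 0.
So q_L = (242 - 4q_Z)/10 and q_Z = (233 - 4q_L)/14.
Substituting one into the other gives q_L = 614/31 and q_Z = 681/62.
Total output Q = 614/31 + 681/62 = 1909/62.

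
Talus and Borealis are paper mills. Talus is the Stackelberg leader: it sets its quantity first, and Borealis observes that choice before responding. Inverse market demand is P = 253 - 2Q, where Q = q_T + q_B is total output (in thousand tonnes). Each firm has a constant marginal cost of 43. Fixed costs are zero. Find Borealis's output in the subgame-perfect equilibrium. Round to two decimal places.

Solve by backward induction. Given q_T, the follower Borealis maximises π_B = (253 - 2q_T - 2q_B)q_B - 43q_B.
∂π_B/∂q_B = 210 - 2q_T - 4q_B = 0 gives the reaction function q_B = (210 - 2q_T)/4.
The leader anticipates this reaction. Substituting into P = 253 - 2Q gives P = 148 - q_T, so π_T = (148 - q_T)q_T - 43q_T.
Leader FOC: 105 - 2q_T = 0, so q_T = 105/2.
Then q_B = (210 - 2·(105/2))/4 = 105/4.

26.25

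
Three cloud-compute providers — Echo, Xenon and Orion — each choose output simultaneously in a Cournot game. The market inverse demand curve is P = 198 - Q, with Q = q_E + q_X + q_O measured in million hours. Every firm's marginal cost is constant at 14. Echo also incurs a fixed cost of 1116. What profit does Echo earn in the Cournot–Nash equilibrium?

1000

Each firm earns π_i = (198 - Q)q_i - 14q_i.
Setting ∂π_i/∂q_i = 0 with rivals' quantities fixed: 184 - 2q_i - Σ_{j≠i} q_j = 0.
By symmetry each firm produces the same amount; substituting Σ_{j≠i} q_j = 2q_i yields q_i = 184/4 = 46.
Price P = 198 - 138 = 60.
Echo's profit: (60 - 14)·46 - 1116 = 1000.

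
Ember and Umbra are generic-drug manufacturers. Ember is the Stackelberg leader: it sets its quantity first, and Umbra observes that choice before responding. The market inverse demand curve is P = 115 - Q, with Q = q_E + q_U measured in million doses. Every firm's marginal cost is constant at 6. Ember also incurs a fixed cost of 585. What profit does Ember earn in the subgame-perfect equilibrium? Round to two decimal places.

The follower Umbra best-responds to any q_E: π_U = (115 - Q)q_U - 6q_U.
Follower FOC: 109 - q_E - 2q_U = 0, so q_U(q_E) = (109 - q_E)/2.
The leader anticipates this reaction. Substituting into P = 115 - Q gives P = 121/2 - (1/2)q_E, so π_E = (121/2 - (1/2)q_E)q_E - 6q_E.
Leader FOC: 109/2 - q_E = 0, so q_E = 109/2.
Then q_U = (109 - 109/2)/2 = 109/4.
Price P = 115 - 327/4 = 133/4.
Ember's profit: (133/4 - 6)·(109/2) - 585 = 900.1250.

900.13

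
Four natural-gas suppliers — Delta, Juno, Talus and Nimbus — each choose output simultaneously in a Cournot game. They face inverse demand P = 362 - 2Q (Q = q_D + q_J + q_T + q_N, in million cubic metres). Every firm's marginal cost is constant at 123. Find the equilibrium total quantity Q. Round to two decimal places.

Each firm earns π_i = (362 - 2Q)q_i - 123q_i.
First-order condition (treating rivals' output as given): 239 - 4q_i - 2·Σ_{j≠i} q_j = 0.
By symmetry each firm produces the same amount; substituting Σ_{j≠i} q_j = 3q_i yields q_i = 239/10.
Total output Q = 239/10 + 239/10 + 239/10 + 239/10 = 478/5.

95.60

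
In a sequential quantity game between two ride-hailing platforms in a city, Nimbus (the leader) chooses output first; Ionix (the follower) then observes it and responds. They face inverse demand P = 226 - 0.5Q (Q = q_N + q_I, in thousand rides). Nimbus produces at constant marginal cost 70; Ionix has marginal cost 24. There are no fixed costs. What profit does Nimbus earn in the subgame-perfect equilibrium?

3025

Solve by backward induction. Given q_N, the follower Ionix maximises π_I = (226 - (1/2)q_N - (1/2)q_I)q_I - 24q_I.
Setting the follower's marginal profit to zero, 202 - (1/2)q_N - q_I = 0, i.e. q_I = (202 - (1/2)q_N).
Nimbus substitutes q_I(q_N) into its own profit: π_N = q_N(226 - (1/2)q_N - (202 - (1/2)q_N)/2) - 70q_N = (125 - (1/4)q_N)q_N - 70q_N.
Leader FOC: 55 - (1/2)q_N = 0, so q_N = 110.
Then q_I = (202 - (1/2)·110) = 147.
Price P = 226 - (1/2)·257 = 195/2.
Nimbus's profit: (195/2 - 70)·110 = 3025.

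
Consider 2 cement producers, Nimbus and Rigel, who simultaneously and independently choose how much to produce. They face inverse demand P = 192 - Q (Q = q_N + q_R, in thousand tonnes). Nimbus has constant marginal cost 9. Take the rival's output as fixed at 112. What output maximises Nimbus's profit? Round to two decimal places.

With the rival's output fixed at 112, Nimbus's profit is π_N = (192 - 112 - q_N)q_N - (9q_N) = (80 - q_N)q_N - (9q_N).
∂π_N/∂q_N = 71 - 2q_N = 0, so q_N = 71/2.

35.50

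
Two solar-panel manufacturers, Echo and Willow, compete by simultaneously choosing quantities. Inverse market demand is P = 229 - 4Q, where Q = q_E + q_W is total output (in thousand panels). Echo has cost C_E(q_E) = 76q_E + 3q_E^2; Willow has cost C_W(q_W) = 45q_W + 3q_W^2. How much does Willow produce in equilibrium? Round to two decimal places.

10.91

Echo's profit: π_E = (229 - 4Q)q_E - (76q_E + 3q_E²). Setting ∂π_E/∂q_E = 0: 153 - 14q_E - 4(q_W) = 0.
Willow's profit: π_W = (229 - 4Q)q_W - (45q_W + 3q_W²). Setting ∂π_W/∂q_W = 0: 184 - 14q_W - 4(q_E) = 0.
Best responses: q_E = (153 - 4q_W)/14, q_W = (184 - 4q_E)/14.
Solving the pair: q_E = 703/90, q_W = 491/45.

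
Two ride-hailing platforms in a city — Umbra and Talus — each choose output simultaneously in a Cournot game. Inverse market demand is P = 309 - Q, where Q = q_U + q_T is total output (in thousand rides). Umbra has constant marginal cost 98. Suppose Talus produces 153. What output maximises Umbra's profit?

29

With the rival's output fixed at 153, Umbra's profit is π_U = (309 - 153 - q_U)q_U - (98q_U) = (156 - q_U)q_U - (98q_U).
∂π_U/∂q_U = 58 - 2q_U = 0, so q_U = 29.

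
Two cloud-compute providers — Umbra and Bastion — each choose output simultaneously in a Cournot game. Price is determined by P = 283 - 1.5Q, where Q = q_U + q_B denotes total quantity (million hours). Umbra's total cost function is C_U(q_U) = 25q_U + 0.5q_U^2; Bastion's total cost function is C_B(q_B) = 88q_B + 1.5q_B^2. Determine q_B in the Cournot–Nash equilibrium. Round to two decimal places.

Umbra's profit: π_U = (283 - 1.5Q)q_U - (25q_U + (1/2)q_U²). Setting ∂π_U/∂q_U = 0: 258 - 4q_U - (3/2)(q_B) = 0.
Bastion's first-order condition: 195 - 6q_B - (3/2)(q_U) = 0.
Rearranging gives the reaction functions q_U = (258 - (3/2)q_B)/4 and q_B = (195 - (3/2)q_U)/6.
Substituting one into the other gives q_U = 1674/29 and q_B = 524/29.

18.07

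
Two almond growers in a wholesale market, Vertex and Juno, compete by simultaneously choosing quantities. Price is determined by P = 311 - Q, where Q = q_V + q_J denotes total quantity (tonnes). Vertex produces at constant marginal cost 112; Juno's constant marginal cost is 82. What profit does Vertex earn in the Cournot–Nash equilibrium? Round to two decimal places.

Vertex's profit: π_V = (311 - Q)q_V - (112q_V). Setting ∂π_V/∂q_V = 0: 199 - 2q_V - (q_J) = 0.
Juno's first-order condition: 229 - 2q_J - (q_V) = 0.
Best responses: q_V = (199 - q_J)/2, q_J = (229 - q_V)/2.
Substituting one into the other gives q_V = 169/3 and q_J = 259/3.
Price P = 311 - 428/3 = 505/3.
Vertex's profit: (505/3 - 112)·(169/3) = 3173.4444.

3173.44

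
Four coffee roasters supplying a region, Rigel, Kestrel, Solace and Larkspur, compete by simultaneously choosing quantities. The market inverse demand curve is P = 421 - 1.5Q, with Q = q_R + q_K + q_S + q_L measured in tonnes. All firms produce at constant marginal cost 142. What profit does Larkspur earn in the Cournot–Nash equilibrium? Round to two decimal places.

Each firm earns π_i = (421 - 1.5Q)q_i - 142q_i.
First-order condition (treating rivals' output as given): 279 - 3q_i - (3/2)·Σ_{j≠i} q_j = 0.
By symmetry each firm produces the same amount; substituting Σ_{j≠i} q_j = 3q_i yields q_i = 279/(15/2) = 186/5.
Price P = 421 - (3/2)·(744/5) = 989/5.
Larkspur's profit: (989/5 - 142)·(186/5) = 2075.7600.

2075.76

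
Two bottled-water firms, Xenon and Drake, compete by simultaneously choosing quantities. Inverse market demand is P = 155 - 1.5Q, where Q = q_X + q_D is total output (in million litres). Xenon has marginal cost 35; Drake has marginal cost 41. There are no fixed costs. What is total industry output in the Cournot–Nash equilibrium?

Xenon's profit: π_X = (155 - 1.5Q)q_X - (35q_X). Setting ∂π_X/∂q_X = 0: 120 - 3q_X - (3/2)(q_D) = 0.
Drake's profit: π_D = (155 - 1.5Q)q_D - (41q_D). Setting ∂π_D/∂q_D = 0: 114 - 3q_D - (3/2)(q_X) = 0.
Best responses: q_X = (120 - (3/2)q_D)/3, q_D = (114 - (3/2)q_X)/3.
Substituting one into the other gives q_X = 28 and q_D = 24.
Total output Q = 28 + 24 = 52.

52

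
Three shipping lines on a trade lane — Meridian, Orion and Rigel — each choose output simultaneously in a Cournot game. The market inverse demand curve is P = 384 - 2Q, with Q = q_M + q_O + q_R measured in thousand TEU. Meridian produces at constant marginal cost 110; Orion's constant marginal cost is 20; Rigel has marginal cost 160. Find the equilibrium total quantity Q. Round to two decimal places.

Meridian's profit: π_M = (384 - 2Q)q_M - (110q_M). Setting ∂π_M/∂q_M = 0: 274 - 4q_M - 2(q_O + q_R) = 0.
Orion's profit: π_O = (384 - 2Q)q_O - (20q_O). Setting ∂π_O/∂q_O = 0: 364 - 4q_O - 2(q_M + q_R) = 0.
Rigel's first-order condition: 224 - 4q_R - 2(q_M + q_O) = 0.
Summing all 3 equations gives 862 − 8Q = 0, hence Q = 431/4.
Back-substituting: q_M = (274 − 431/2)/2 = 117/4, q_O = (364 − 431/2)/2 = 297/4, q_R = (224 − 431/2)/2 = 17/4.
Total output Q = 117/4 + 297/4 + 17/4 = 431/4.

107.75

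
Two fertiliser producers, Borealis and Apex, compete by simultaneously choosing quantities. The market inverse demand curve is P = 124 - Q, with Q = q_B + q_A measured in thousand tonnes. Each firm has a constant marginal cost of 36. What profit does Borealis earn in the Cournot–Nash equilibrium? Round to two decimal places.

Each firm earns π_i = (124 - Q)q_i - 36q_i.
Setting ∂π_i/∂q_i = 0 with rivals' quantities fixed: 88 - 2q_i - q_j = 0.
With identical firms every q_j equals q_i, so q_j = q_i and 88 = 3q_i, giving q_i = 88/3.
Price P = 124 - 176/3 = 196/3.
Borealis's profit: (196/3 - 36)·(88/3) = 860.4444.

860.44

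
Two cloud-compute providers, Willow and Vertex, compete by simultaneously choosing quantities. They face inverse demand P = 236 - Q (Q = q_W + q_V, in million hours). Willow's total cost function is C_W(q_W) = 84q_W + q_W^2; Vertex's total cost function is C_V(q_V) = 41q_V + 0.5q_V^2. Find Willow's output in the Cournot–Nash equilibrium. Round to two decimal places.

23.73

Willow's profit: π_W = (236 - Q)q_W - (84q_W + q_W²). Setting ∂π_W/∂q_W = 0: 152 - 4q_W - (q_V) = 0.
Vertex's profit: π_V = (236 - Q)q_V - (41q_V + (1/2)q_V²). Setting ∂π_V/∂q_V = 0: 195 - 3q_V - (q_W) = 0.
So q_W = (152 - q_V)/4 and q_V = (195 - q_W)/3.
Solving the pair: q_W = 261/11, q_V = 628/11.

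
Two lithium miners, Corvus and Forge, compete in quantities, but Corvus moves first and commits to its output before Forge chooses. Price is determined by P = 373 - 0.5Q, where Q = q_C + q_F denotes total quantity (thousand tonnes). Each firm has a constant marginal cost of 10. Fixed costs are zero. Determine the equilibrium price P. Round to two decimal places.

100.75

The follower Forge best-responds to any q_C: π_F = (373 - 0.5Q)q_F - 10q_F.
∂π_F/∂q_F = 363 - (1/2)q_C - q_F = 0 gives the reaction function q_F = (363 - (1/2)q_C).
The leader anticipates this reaction. Substituting into P = 373 - 0.5Q gives P = 383/2 - (1/4)q_C, so π_C = (383/2 - (1/4)q_C)q_C - 10q_C.
Leader FOC: 363/2 - (1/2)q_C = 0, so q_C = 363.
Then q_F = (363 - (1/2)·363) = 363/2.
Total output Q = 1089/2, so price P = 373 - (1/2)·(1089/2) = 403/4.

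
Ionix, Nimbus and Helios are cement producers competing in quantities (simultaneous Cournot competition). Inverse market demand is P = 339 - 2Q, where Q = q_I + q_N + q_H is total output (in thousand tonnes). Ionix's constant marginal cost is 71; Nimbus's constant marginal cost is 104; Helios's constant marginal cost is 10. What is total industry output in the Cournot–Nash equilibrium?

104

Ionix's profit: π_I = (339 - 2Q)q_I - (71q_I). Setting ∂π_I/∂q_I = 0: 268 - 4q_I - 2(q_N + q_H) = 0.
Nimbus's first-order condition: 235 - 4q_N - 2(q_I + q_H) = 0.
Helios's profit: π_H = (339 - 2Q)q_H - (10q_H). Setting ∂π_H/∂q_H = 0: 329 - 4q_H - 2(q_I + q_N) = 0.
Summing all 3 equations gives 832 − 8Q = 0, hence Q = 104.
Back-substituting: q_I = (268 − 208)/2 = 30, q_N = (235 − 208)/2 = 27/2, q_H = (329 − 208)/2 = 121/2.
Total output Q = 30 + 27/2 + 121/2 = 104.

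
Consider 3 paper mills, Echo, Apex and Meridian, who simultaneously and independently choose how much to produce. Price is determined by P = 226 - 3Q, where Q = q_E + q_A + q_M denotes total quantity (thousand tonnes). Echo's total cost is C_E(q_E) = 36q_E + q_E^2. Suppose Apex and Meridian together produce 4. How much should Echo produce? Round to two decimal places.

With rivals' combined output fixed at 4, Echo's profit is π_E = (226 - 3·4 - 3q_E)q_E - (36q_E + q_E²) = (214 - 3q_E)q_E - (36q_E + q_E²).
∂π_E/∂q_E = 178 - 8q_E = 0, so q_E = 89/4.

22.25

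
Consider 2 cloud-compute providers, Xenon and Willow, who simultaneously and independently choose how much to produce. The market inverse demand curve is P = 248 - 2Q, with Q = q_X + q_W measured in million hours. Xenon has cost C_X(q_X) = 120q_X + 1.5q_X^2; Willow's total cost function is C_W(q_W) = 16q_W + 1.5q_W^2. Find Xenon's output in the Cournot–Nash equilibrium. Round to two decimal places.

9.60

Xenon's profit: π_X = (248 - 2Q)q_X - (120q_X + (3/2)q_X²). Setting ∂π_X/∂q_X = 0: 128 - 7q_X - 2(q_W) = 0.
Willow's first-order condition: 232 - 7q_W - 2(q_X) = 0.
Rearranging gives the reaction functions q_X = (128 - 2q_W)/7 and q_W = (232 - 2q_X)/7.
Substituting one into the other gives q_X = 48/5 and q_W = 152/5.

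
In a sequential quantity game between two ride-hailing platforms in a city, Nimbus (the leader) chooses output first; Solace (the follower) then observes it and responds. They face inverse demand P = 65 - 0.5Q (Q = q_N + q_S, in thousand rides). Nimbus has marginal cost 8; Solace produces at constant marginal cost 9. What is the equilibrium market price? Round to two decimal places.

The follower Solace best-responds to any q_N: π_S = (65 - 0.5Q)q_S - 9q_S.
∂π_S/∂q_S = 56 - (1/2)q_N - q_S = 0 gives the reaction function q_S = (56 - (1/2)q_N).
Nimbus substitutes q_S(q_N) into its own profit: π_N = q_N(65 - (1/2)q_N - (56 - (1/2)q_N)/2) - 8q_N = (37 - (1/4)q_N)q_N - 8q_N.
Leader FOC: 29 - (1/2)q_N = 0, so q_N = 58.
Then q_S = (56 - (1/2)·58) = 27.
Total output Q = 85, so price P = 65 - (1/2)·85 = 45/2.

22.50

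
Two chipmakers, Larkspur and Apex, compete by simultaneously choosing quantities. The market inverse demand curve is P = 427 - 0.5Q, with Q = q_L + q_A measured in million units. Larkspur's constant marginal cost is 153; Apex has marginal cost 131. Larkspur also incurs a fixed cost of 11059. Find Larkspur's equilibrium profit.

3053

Larkspur's profit: π_L = (427 - 0.5Q)q_L - (153q_L). Setting ∂π_L/∂q_L = 0: 274 - q_L - (1/2)(q_A) = 0.
Apex's profit: π_A = (427 - 0.5Q)q_A - (131q_A). Setting ∂π_A/∂q_A = 0: 296 - q_A - (1/2)(q_L) = 0.
Rearranging gives the reaction functions q_L = (274 - (1/2)q_A) and q_A = (296 - (1/2)q_L).
Solving the pair: q_L = 168, q_A = 212.
Price P = 427 - (1/2)·380 = 237.
Larkspur's profit: (237 - 153)·168 - 11059 = 3053.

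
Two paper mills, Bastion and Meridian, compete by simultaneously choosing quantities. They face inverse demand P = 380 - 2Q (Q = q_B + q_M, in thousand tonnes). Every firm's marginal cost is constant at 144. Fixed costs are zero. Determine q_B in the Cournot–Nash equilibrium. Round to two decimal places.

39.33

A representative firm's profit is π_i = q_i(380 - 2Q) - 144q_i.
First-order condition (treating rivals' output as given): 236 - 4q_i - 2q_j = 0.
With identical firms every q_j equals q_i, so q_j = q_i and 236 = 6q_i, giving q_i = 118/3.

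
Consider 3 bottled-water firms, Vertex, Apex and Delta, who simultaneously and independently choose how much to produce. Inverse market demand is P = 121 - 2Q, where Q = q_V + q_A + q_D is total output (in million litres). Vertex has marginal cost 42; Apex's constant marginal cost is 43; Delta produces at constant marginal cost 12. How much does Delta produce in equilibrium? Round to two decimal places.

Vertex's profit: π_V = (121 - 2Q)q_V - (42q_V). Setting ∂π_V/∂q_V = 0: 79 - 4q_V - 2(q_A + q_D) = 0.
Apex's first-order condition: 78 - 4q_A - 2(q_V + q_D) = 0.
Delta's profit: π_D = (121 - 2Q)q_D - (12q_D). Setting ∂π_D/∂q_D = 0: 109 - 4q_D - 2(q_V + q_A) = 0.
Adding the 3 conditions: 266 − 4Q − 4Q = 0, i.e. Q = 133/4.
Back-substituting: q_V = (79 − 133/2)/2 = 25/4, q_A = (78 − 133/2)/2 = 23/4, q_D = (109 − 133/2)/2 = 85/4.

21.25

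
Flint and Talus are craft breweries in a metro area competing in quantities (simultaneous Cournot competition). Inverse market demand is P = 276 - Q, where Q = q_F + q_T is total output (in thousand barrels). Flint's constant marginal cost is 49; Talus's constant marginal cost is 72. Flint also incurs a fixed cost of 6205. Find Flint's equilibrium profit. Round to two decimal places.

739.44

Flint's profit: π_F = (276 - Q)q_F - (49q_F). Setting ∂π_F/∂q_F = 0: 227 - 2q_F - (q_T) = 0.
Talus's first-order condition: 204 - 2q_T - (q_F) = 0.
Best responses: q_F = (227 - q_T)/2, q_T = (204 - q_F)/2.
Substituting one into the other gives q_F = 250/3 and q_T = 181/3.
Price P = 276 - 431/3 = 397/3.
Flint's profit: (397/3 - 49)·(250/3) - 6205 = 739.4444.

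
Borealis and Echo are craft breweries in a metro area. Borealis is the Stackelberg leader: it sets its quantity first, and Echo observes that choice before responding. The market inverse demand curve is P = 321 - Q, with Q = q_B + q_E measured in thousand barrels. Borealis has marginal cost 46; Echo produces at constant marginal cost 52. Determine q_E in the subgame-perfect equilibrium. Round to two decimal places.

The follower Echo best-responds to any q_B: π_E = (321 - Q)q_E - 52q_E.
Setting the follower's marginal profit to zero, 269 - q_B - 2q_E = 0, i.e. q_E = (269 - q_B)/2.
The leader anticipates this reaction. Substituting into P = 321 - Q gives P = 373/2 - (1/2)q_B, so π_B = (373/2 - (1/2)q_B)q_B - 46q_B.
Leader FOC: 281/2 - q_B = 0, so q_B = 281/2.
Then q_E = (269 - 281/2)/2 = 257/4.

64.25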